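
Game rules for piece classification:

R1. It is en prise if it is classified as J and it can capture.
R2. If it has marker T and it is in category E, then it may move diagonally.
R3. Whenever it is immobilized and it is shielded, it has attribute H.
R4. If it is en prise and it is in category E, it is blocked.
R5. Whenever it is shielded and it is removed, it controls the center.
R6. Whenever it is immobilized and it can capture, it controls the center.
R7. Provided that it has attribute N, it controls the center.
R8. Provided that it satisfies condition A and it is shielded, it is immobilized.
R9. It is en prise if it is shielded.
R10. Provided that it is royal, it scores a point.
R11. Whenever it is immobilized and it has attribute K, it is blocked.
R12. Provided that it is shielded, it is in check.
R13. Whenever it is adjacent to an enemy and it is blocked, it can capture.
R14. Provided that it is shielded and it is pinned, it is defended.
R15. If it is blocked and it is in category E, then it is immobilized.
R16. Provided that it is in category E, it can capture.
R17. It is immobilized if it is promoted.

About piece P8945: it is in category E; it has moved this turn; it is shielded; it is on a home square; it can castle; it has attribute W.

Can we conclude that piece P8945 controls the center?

Yes

By R9 (it is shielded): it is en prise.
By R16 (it is in category E): it can capture.
By R4 (it is en prise, it is in category E): it is blocked.
By R15 (it is blocked, it is in category E): it is immobilized.
By R6 (it is immobilized, it can capture): it controls the center.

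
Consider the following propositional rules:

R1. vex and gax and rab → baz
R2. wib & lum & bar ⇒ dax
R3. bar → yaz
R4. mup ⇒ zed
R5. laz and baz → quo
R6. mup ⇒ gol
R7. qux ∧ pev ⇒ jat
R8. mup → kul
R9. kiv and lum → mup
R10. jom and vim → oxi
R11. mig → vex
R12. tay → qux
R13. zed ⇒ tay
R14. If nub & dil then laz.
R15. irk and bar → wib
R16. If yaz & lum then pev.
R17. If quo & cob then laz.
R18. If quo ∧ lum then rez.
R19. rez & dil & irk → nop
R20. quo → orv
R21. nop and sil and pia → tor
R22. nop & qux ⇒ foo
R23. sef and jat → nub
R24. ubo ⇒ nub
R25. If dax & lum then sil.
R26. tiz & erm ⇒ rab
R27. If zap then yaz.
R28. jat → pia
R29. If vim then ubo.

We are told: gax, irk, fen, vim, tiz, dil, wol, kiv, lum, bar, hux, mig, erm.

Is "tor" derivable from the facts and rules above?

Yes

yaz  (by R3: bar)
mup  (by R9: kiv, lum)
vex  (by R11: mig)
wib  (by R15: irk, bar)
pev  (by R16: yaz, lum)
rab  (by R26: tiz, erm)
ubo  (by R29: vim)
baz  (by R1: vex, gax, rab)
dax  (by R2: wib, lum, bar)
zed  (by R4: mup)
tay  (by R13: zed)
nub  (by R24: ubo)
sil  (by R25: dax, lum)
qux  (by R12: tay)
laz  (by R14: nub, dil)
quo  (by R5: laz, baz)
jat  (by R7: qux, pev)
rez  (by R18: quo, lum)
nop  (by R19: rez, dil, irk)
pia  (by R28: jat)
tor  (by R21: nop, sil, pia)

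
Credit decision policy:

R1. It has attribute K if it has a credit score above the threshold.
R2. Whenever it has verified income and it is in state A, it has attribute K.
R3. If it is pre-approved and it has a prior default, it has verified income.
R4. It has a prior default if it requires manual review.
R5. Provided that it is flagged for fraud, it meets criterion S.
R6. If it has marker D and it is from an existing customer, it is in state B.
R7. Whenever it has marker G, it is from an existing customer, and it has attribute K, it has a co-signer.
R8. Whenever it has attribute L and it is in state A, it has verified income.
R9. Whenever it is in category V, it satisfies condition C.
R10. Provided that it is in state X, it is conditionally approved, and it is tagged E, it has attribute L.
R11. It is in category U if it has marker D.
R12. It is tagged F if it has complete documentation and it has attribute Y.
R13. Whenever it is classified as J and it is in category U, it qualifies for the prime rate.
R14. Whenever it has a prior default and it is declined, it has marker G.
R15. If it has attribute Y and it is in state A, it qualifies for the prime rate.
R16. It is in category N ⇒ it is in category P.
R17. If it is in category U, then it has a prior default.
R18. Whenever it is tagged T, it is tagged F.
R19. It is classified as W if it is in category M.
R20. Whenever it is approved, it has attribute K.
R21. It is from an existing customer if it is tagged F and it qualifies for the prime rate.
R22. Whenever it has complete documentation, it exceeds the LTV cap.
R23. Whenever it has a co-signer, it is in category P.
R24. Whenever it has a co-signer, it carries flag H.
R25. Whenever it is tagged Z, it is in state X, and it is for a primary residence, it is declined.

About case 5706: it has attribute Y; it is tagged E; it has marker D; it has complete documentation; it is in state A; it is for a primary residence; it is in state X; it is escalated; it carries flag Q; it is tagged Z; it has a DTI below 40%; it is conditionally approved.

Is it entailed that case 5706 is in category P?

Yes

By R10 (it is in state X, it is conditionally approved, it is tagged E): it has attribute L.
By R11 (it has marker D): it is in category U.
By R12 (it has complete documentation, it has attribute Y): it is tagged F.
By R15 (it has attribute Y, it is in state A): it qualifies for the prime rate.
By R17 (it is in category U): it has a prior default.
By R21 (it is tagged F, it qualifies for the prime rate): it is from an existing customer.
By R25 (it is tagged Z, it is in state X, it is for a primary residence): it is declined.
By R8 (it has attribute L, it is in state A): it has verified income.
By R14 (it has a prior default, it is declined): it has marker G.
By R2 (it has verified income, it is in state A): it has attribute K.
By R7 (it has marker G, it is from an existing customer, it has attribute K): it has a co-signer.
By R23 (it has a co-signer): it is in category P.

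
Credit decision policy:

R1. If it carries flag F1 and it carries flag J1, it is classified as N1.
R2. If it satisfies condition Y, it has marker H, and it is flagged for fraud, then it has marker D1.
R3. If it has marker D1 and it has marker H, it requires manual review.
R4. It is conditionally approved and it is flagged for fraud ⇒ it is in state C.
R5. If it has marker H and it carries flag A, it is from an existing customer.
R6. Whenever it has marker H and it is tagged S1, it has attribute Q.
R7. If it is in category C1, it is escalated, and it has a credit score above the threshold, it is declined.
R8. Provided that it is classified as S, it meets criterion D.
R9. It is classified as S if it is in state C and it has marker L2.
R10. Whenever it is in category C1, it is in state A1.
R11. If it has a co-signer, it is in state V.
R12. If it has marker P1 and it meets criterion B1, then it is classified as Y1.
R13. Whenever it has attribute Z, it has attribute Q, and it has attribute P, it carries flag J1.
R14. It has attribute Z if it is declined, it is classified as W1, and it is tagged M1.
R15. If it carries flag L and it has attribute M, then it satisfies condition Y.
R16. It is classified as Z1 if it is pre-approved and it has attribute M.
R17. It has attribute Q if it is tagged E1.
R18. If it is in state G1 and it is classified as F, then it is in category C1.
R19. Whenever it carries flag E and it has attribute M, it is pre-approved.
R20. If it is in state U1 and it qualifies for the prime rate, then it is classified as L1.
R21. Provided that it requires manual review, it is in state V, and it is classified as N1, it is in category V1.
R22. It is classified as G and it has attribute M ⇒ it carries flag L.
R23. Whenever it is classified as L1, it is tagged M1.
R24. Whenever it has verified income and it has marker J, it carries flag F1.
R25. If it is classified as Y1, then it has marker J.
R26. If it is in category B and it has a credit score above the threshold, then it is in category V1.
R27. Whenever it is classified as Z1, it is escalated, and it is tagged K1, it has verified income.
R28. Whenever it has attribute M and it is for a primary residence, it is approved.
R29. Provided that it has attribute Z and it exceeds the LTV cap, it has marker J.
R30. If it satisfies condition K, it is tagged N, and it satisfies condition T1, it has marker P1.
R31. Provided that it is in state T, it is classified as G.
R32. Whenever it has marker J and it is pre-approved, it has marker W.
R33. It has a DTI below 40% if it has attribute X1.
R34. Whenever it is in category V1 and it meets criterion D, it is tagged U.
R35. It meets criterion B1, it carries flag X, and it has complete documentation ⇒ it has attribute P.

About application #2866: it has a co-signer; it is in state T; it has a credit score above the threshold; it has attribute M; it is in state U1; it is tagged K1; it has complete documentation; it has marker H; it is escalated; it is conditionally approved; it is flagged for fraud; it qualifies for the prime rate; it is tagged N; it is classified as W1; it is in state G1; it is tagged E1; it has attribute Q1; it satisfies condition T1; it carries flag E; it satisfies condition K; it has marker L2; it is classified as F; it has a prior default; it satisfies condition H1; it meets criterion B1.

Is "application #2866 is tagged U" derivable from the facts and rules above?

No

Forward chaining from the given facts derives: is in state C, is classified as S, is in state V, has attribute Q, is in category C1, is pre-approved, is classified as L1, is tagged M1, has marker P1, is classified as G, is declined, meets criterion D, is in state A1, is classified as Y1, has attribute Z, is classified as Z1, carries flag L, has marker J, has verified income, has marker W, satisfies condition Y, carries flag F1, has marker D1, requires manual review.
The only rule concluding "it is tagged U" is R34, which needs "it is in category V1"; that is never established.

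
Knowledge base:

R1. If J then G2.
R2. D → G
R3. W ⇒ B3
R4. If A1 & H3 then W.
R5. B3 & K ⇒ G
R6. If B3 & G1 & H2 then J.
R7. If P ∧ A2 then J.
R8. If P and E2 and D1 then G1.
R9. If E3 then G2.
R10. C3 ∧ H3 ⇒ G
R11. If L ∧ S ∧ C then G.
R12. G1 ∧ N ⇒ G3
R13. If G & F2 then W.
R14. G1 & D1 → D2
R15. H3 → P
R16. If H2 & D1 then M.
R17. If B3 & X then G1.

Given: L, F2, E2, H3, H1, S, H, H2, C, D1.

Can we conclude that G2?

G  (by R11: L, S, C)
W  (by R13: G, F2)
P  (by R15: H3)
B3  (by R3: W)
G1  (by R8: P, E2, D1)
J  (by R6: B3, G1, H2)
G2  (by R1: J)

Yes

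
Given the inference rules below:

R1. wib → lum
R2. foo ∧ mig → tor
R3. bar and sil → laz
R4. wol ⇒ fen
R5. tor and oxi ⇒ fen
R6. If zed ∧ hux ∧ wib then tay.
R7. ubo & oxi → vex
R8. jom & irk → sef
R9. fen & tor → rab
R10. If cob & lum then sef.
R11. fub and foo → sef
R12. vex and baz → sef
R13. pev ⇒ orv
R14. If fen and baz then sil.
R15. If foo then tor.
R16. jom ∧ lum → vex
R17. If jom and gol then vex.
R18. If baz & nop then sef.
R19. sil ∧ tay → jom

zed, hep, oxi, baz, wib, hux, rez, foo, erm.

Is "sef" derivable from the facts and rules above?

lum  (by R1: wib)
tay  (by R6: zed, hux, wib)
tor  (by R15: foo)
fen  (by R5: tor, oxi)
sil  (by R14: fen, baz)
jom  (by R19: sil, tay)
vex  (by R16: jom, lum)
sef  (by R12: vex, baz)

Yes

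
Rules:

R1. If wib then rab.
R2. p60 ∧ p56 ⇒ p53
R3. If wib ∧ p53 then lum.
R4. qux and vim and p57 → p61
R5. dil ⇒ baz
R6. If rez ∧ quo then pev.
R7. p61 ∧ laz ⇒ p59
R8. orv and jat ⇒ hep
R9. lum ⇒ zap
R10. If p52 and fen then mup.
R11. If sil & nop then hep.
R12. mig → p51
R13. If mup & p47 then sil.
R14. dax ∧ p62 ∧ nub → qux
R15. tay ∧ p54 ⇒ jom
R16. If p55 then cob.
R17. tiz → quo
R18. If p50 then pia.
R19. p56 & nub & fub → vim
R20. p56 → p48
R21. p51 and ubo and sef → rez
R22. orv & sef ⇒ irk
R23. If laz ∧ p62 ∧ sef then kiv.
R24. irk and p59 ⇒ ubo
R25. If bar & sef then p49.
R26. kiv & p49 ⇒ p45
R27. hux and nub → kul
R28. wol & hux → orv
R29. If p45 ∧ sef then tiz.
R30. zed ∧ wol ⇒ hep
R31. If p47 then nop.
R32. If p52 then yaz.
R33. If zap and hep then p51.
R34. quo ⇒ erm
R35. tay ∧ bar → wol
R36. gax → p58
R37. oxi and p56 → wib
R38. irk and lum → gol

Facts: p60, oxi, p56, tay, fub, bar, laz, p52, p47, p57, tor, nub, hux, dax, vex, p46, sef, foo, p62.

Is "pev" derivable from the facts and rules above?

Forward chaining from the given facts derives: p53, qux, vim, p48, kiv, p49, p45, kul, tiz, nop, yaz, wol, wib, rab, lum, p61, p59, zap, quo, orv, erm, irk, ubo, gol.
The only rule concluding pev is R6, which needs rez; that is never established.

No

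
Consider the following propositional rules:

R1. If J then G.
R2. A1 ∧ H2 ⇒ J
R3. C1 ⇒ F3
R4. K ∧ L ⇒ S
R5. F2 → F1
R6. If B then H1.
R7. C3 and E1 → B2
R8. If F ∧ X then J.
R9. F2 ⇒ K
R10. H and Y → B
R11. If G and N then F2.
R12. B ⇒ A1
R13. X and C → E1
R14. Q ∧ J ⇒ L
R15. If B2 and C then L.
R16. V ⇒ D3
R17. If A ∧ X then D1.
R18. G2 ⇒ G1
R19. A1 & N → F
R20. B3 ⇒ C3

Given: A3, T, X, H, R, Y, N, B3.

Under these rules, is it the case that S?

Forward chaining from the given facts derives: B, A1, F, C3, H1, J, G, F2, F1, K.
The only rule concluding S is R4, which needs L; that is never established.

No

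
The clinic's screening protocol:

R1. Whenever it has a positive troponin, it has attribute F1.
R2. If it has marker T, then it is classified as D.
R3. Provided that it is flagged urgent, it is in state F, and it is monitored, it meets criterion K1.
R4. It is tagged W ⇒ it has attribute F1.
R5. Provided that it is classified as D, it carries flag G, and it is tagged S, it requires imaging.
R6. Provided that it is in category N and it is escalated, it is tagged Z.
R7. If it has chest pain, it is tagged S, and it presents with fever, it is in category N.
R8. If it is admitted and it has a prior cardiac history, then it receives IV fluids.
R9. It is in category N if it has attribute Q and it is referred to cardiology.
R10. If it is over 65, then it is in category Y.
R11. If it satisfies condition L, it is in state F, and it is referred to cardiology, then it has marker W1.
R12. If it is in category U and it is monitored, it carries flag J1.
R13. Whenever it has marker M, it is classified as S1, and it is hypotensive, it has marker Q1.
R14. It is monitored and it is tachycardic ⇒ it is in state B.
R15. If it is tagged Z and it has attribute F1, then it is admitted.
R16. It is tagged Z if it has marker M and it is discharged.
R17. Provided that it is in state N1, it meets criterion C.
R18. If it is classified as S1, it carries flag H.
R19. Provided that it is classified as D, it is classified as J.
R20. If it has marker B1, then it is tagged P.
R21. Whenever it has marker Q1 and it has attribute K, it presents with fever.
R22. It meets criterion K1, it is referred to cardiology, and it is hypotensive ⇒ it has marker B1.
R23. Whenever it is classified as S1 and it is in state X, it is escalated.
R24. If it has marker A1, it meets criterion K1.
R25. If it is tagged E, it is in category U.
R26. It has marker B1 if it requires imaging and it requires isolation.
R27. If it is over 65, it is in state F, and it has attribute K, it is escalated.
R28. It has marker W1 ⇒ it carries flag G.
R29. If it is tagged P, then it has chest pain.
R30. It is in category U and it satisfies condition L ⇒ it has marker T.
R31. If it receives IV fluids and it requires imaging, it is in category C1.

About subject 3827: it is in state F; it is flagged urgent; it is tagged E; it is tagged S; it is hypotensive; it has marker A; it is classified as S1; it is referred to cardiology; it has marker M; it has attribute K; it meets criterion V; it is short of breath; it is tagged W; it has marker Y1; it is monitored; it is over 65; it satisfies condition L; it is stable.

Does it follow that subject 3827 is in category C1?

Forward chaining from the given facts derives: meets criterion K1, has attribute F1, is in category Y, has marker W1, has marker Q1, carries flag H, presents with fever, has marker B1, is in category U, is escalated, carries flag G, has marker T, is classified as D, requires imaging, carries flag J1, is classified as J, is tagged P, has chest pain, is in category N, is tagged Z, is admitted.
The only rule concluding "it is in category C1" is R31, which needs "it receives IV fluids"; that is never established.

No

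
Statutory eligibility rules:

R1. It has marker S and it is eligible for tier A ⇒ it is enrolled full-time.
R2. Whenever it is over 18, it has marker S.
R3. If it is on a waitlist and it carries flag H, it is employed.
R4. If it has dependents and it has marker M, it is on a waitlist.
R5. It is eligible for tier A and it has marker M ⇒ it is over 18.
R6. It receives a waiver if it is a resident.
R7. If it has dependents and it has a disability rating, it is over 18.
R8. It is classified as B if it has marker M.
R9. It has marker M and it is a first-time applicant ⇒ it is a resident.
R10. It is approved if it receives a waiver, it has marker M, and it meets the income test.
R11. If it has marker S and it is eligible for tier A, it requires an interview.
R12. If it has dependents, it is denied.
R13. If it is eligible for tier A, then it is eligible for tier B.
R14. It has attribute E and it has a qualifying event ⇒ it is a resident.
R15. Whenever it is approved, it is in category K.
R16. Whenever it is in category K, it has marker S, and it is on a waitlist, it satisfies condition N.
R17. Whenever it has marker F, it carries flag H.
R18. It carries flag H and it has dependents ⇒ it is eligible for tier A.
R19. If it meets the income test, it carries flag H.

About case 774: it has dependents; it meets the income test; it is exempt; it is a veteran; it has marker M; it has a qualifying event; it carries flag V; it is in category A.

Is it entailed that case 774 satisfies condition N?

No

Forward chaining from the given facts derives: is on a waitlist, is classified as B, is denied, carries flag H, is employed, is eligible for tier A, is over 18, is eligible for tier B, has marker S, requires an interview, is enrolled full-time.
The only rule concluding "it satisfies condition N" is R16, which needs "it is in category K"; that is never established.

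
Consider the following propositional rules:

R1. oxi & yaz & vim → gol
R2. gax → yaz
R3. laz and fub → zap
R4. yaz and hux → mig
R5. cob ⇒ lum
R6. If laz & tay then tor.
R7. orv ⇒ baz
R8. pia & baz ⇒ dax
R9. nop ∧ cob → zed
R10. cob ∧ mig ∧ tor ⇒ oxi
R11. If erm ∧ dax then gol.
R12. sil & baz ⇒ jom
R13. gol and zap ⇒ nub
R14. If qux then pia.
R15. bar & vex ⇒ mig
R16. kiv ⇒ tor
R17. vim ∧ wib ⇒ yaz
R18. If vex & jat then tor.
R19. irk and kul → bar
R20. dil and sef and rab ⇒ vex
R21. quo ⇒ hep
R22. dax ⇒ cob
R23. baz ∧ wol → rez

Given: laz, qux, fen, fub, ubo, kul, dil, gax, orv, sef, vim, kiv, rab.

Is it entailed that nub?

No

Forward chaining from the given facts derives: yaz, zap, baz, pia, tor, vex, dax, cob, lum.
The only rule concluding nub is R13, which needs gol; that is never established.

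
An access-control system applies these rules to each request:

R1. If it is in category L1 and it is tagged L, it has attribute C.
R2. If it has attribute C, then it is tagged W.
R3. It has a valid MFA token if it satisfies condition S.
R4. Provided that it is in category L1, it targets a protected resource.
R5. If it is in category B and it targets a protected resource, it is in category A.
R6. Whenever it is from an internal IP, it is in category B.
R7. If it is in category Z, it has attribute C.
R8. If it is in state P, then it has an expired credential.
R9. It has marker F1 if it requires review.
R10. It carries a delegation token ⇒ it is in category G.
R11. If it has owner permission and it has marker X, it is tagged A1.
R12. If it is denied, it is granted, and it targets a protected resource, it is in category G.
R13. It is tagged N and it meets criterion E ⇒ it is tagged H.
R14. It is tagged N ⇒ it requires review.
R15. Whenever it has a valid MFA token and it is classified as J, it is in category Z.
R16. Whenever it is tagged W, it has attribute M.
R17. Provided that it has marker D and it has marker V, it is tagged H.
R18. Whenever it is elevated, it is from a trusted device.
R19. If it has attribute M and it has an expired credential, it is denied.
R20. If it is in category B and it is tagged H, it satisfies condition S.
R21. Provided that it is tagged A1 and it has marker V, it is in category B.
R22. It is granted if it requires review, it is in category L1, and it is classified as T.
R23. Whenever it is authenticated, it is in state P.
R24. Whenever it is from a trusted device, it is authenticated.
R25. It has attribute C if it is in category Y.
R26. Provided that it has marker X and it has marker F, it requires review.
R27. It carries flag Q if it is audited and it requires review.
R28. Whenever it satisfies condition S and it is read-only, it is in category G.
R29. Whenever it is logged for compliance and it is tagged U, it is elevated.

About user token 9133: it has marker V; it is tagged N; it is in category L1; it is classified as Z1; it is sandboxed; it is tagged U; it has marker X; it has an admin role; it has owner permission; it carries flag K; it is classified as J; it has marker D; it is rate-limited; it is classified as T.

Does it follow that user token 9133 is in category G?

Forward chaining from the given facts derives: targets a protected resource, is tagged A1, requires review, is tagged H, is in category B, is granted, is in category A, has marker F1, satisfies condition S, has a valid MFA token, is in category Z, has attribute C, is tagged W, has attribute M.
Rules concluding "it is in category G": R10 needs "it carries a delegation token"; R12 needs "it is denied"; R28 needs "it is read-only" — none of these are established.

No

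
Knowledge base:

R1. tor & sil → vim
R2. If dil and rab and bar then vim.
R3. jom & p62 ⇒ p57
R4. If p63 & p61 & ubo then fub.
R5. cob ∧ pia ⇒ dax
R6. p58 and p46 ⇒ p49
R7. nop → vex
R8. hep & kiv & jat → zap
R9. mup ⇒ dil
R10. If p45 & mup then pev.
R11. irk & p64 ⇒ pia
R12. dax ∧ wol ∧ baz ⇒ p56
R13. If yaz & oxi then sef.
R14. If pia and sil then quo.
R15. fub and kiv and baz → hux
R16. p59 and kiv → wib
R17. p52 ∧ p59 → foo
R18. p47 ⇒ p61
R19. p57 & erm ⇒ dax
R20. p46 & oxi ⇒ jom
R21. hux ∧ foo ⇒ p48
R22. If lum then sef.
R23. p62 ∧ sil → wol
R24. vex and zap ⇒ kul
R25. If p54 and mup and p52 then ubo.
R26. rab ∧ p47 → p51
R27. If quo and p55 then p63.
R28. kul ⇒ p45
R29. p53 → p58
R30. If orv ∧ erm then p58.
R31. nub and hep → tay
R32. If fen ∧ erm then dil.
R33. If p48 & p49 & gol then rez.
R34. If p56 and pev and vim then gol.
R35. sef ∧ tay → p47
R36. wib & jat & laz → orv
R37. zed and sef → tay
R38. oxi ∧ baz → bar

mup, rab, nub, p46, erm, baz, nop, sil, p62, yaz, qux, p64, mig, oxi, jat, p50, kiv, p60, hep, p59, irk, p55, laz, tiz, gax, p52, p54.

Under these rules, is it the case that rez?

vex  (by R7: nop)
zap  (by R8: hep, kiv, jat)
dil  (by R9: mup)
pia  (by R11: irk, p64)
sef  (by R13: yaz, oxi)
quo  (by R14: pia, sil)
wib  (by R16: p59, kiv)
foo  (by R17: p52, p59)
jom  (by R20: p46, oxi)
wol  (by R23: p62, sil)
kul  (by R24: vex, zap)
ubo  (by R25: p54, mup, p52)
p63  (by R27: quo, p55)
p45  (by R28: kul)
tay  (by R31: nub, hep)
p47  (by R35: sef, tay)
orv  (by R36: wib, jat, laz)
bar  (by R38: oxi, baz)
vim  (by R2: dil, rab, bar)
p57  (by R3: jom, p62)
pev  (by R10: p45, mup)
p61  (by R18: p47)
dax  (by R19: p57, erm)
p58  (by R30: orv, erm)
fub  (by R4: p63, p61, ubo)
p49  (by R6: p58, p46)
p56  (by R12: dax, wol, baz)
hux  (by R15: fub, kiv, baz)
p48  (by R21: hux, foo)
gol  (by R34: p56, pev, vim)
rez  (by R33: p48, p49, gol)

Yes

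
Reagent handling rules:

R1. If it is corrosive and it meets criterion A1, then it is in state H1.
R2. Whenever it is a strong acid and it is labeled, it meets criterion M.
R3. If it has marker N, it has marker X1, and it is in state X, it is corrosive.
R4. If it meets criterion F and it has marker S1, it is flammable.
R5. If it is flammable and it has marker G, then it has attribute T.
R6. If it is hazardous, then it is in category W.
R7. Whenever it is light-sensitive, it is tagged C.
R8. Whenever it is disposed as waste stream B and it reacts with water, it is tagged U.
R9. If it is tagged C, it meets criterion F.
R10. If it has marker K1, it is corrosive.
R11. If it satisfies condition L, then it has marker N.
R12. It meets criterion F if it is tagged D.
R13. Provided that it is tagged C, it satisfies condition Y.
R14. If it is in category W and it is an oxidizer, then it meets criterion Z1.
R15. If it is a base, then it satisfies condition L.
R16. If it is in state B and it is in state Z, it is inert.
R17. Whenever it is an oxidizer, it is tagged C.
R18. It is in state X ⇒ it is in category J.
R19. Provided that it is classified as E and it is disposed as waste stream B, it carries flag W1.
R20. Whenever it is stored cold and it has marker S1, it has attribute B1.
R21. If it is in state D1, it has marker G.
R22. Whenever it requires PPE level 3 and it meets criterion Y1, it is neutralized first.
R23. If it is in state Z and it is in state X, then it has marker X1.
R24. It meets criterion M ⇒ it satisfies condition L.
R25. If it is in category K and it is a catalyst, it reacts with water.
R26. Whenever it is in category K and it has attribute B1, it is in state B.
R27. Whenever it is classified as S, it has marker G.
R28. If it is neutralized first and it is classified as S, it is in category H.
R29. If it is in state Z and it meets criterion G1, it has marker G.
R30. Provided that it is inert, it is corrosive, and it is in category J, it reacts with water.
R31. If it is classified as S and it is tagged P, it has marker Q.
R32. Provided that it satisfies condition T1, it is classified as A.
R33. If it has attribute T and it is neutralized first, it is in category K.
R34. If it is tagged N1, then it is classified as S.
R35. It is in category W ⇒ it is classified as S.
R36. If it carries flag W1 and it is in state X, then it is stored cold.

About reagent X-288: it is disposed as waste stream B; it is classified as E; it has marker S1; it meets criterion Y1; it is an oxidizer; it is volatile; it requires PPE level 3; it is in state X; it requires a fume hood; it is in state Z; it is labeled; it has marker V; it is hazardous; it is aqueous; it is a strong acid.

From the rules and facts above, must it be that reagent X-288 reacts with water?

Yes

By R2 (it is a strong acid, it is labeled): it meets criterion M.
By R6 (it is hazardous): it is in category W.
By R17 (it is an oxidizer): it is tagged C.
By R18 (it is in state X): it is in category J.
By R19 (it is classified as E, it is disposed as waste stream B): it carries flag W1.
By R22 (it requires PPE level 3, it meets criterion Y1): it is neutralized first.
By R23 (it is in state Z, it is in state X): it has marker X1.
By R24 (it meets criterion M): it satisfies condition L.
By R35 (it is in category W): it is classified as S.
By R36 (it carries flag W1, it is in state X): it is stored cold.
By R9 (it is tagged C): it meets criterion F.
By R11 (it satisfies condition L): it has marker N.
By R20 (it is stored cold, it has marker S1): it has attribute B1.
By R27 (it is classified as S): it has marker G.
By R3 (it has marker N, it has marker X1, it is in state X): it is corrosive.
By R4 (it meets criterion F, it has marker S1): it is flammable.
By R5 (it is flammable, it has marker G): it has attribute T.
By R33 (it has attribute T, it is neutralized first): it is in category K.
By R26 (it is in category K, it has attribute B1): it is in state B.
By R16 (it is in state B, it is in state Z): it is inert.
By R30 (it is inert, it is corrosive, it is in category J): it reacts with water.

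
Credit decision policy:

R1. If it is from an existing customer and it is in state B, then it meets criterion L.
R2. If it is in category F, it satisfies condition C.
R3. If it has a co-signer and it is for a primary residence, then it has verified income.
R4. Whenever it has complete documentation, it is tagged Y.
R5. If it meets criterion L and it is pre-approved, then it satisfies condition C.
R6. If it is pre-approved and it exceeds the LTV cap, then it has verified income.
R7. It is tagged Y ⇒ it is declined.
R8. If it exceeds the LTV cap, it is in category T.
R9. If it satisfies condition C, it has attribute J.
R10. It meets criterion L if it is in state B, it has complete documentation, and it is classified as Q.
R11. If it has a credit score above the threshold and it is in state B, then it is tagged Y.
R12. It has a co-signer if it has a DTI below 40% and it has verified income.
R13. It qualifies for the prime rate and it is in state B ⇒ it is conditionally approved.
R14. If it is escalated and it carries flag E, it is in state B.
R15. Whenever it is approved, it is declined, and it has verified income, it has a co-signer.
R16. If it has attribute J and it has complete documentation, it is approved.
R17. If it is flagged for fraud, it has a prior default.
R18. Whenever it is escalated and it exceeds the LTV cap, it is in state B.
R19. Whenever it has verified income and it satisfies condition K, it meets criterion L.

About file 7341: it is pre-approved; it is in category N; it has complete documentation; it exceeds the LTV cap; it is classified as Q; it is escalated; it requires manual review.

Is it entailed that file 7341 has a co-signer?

Yes

By R4 (it has complete documentation): it is tagged Y.
By R6 (it is pre-approved, it exceeds the LTV cap): it has verified income.
By R7 (it is tagged Y): it is declined.
By R18 (it is escalated, it exceeds the LTV cap): it is in state B.
By R10 (it is in state B, it has complete documentation, it is classified as Q): it meets criterion L.
By R5 (it meets criterion L, it is pre-approved): it satisfies condition C.
By R9 (it satisfies condition C): it has attribute J.
By R16 (it has attribute J, it has complete documentation): it is approved.
By R15 (it is approved, it is declined, it has verified income): it has a co-signer.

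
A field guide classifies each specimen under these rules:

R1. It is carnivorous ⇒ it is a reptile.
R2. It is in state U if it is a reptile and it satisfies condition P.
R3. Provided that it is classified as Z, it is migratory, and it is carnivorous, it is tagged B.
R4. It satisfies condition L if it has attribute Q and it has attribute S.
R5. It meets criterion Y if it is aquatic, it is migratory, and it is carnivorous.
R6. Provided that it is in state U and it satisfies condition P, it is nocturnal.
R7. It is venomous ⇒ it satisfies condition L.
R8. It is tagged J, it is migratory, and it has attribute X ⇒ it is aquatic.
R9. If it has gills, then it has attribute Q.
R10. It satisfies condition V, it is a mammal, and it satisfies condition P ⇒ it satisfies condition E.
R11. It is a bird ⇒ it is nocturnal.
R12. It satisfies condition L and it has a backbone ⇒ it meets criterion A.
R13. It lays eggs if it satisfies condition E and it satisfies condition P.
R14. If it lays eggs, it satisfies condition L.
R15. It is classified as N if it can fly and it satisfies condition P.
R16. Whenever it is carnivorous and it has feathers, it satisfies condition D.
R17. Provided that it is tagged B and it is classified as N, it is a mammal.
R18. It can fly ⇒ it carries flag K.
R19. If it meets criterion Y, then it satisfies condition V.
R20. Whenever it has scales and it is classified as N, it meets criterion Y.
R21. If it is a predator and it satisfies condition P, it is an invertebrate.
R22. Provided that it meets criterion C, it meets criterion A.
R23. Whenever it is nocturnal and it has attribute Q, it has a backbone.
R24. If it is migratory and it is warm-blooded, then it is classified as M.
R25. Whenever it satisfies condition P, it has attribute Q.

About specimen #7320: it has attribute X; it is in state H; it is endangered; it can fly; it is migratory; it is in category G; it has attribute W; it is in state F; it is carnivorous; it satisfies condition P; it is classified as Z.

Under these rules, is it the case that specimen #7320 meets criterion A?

Forward chaining from the given facts derives: is a reptile, is in state U, is tagged B, is nocturnal, is classified as N, is a mammal, carries flag K, has attribute Q, has a backbone.
Rules concluding "it meets criterion A": R12 needs "it satisfies condition L"; R22 needs "it meets criterion C" — none of these are established.

No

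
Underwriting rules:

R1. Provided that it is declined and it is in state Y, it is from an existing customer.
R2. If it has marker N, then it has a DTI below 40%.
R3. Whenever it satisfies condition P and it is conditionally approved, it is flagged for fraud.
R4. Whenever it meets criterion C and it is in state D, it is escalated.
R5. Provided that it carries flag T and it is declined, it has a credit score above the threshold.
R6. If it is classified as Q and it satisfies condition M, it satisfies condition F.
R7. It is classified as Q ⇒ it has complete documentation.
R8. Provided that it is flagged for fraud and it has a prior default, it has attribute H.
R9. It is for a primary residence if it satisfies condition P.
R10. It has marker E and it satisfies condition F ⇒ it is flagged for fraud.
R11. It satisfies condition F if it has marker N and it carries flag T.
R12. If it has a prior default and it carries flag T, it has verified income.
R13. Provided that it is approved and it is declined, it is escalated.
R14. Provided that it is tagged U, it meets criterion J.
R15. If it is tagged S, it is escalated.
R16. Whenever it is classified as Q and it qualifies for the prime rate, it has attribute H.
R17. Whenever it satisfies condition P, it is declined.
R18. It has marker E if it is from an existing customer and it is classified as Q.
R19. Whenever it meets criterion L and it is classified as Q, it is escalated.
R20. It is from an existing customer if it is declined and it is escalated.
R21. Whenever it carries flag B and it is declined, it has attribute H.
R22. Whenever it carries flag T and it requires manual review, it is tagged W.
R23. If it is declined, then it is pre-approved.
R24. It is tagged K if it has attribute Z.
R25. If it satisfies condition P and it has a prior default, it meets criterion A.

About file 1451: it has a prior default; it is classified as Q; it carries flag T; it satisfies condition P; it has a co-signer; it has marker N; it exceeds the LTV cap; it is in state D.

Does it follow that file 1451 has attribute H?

No

Forward chaining from the given facts derives: has a DTI below 40%, has complete documentation, is for a primary residence, satisfies condition F, has verified income, is declined, is pre-approved, meets criterion A, has a credit score above the threshold.
Rules concluding "it has attribute H": R8 needs "it is flagged for fraud"; R16 needs "it qualifies for the prime rate"; R21 needs "it carries flag B" — none of these are established.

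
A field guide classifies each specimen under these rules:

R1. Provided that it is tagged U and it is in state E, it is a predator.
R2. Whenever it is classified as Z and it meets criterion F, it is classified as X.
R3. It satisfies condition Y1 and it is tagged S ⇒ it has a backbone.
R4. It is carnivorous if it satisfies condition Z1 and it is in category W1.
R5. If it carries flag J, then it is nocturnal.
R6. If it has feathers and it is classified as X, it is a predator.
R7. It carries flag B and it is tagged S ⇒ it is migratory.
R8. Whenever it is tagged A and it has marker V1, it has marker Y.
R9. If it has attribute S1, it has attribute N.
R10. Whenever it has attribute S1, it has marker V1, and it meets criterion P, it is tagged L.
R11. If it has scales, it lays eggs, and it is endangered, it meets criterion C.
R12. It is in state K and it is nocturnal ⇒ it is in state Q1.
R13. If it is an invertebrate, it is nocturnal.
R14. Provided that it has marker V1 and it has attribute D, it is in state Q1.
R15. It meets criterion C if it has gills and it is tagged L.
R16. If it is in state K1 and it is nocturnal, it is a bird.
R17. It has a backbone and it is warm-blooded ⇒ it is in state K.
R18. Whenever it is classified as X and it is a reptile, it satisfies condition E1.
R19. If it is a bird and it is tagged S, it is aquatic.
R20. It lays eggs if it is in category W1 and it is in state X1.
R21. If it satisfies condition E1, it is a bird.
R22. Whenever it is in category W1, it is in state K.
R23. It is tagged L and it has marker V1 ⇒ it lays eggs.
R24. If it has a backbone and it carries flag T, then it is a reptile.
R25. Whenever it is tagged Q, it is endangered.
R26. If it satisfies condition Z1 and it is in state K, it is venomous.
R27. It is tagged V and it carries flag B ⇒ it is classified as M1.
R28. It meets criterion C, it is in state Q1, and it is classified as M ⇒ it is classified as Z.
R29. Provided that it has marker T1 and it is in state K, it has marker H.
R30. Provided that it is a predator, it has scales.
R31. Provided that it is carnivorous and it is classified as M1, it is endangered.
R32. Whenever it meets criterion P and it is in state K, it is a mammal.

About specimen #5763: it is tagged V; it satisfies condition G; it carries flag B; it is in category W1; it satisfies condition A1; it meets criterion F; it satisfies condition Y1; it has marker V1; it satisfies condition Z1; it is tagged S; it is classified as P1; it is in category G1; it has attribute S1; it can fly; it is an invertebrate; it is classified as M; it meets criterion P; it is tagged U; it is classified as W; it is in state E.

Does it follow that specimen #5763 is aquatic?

No

Forward chaining from the given facts derives: is a predator, has a backbone, is carnivorous, is migratory, has attribute N, is tagged L, is nocturnal, is in state K, lays eggs, is venomous, is classified as M1, has scales, is endangered, is a mammal, meets criterion C, is in state Q1, is classified as Z, is classified as X.
The only rule concluding "it is aquatic" is R19, which needs "it is a bird"; that is never established.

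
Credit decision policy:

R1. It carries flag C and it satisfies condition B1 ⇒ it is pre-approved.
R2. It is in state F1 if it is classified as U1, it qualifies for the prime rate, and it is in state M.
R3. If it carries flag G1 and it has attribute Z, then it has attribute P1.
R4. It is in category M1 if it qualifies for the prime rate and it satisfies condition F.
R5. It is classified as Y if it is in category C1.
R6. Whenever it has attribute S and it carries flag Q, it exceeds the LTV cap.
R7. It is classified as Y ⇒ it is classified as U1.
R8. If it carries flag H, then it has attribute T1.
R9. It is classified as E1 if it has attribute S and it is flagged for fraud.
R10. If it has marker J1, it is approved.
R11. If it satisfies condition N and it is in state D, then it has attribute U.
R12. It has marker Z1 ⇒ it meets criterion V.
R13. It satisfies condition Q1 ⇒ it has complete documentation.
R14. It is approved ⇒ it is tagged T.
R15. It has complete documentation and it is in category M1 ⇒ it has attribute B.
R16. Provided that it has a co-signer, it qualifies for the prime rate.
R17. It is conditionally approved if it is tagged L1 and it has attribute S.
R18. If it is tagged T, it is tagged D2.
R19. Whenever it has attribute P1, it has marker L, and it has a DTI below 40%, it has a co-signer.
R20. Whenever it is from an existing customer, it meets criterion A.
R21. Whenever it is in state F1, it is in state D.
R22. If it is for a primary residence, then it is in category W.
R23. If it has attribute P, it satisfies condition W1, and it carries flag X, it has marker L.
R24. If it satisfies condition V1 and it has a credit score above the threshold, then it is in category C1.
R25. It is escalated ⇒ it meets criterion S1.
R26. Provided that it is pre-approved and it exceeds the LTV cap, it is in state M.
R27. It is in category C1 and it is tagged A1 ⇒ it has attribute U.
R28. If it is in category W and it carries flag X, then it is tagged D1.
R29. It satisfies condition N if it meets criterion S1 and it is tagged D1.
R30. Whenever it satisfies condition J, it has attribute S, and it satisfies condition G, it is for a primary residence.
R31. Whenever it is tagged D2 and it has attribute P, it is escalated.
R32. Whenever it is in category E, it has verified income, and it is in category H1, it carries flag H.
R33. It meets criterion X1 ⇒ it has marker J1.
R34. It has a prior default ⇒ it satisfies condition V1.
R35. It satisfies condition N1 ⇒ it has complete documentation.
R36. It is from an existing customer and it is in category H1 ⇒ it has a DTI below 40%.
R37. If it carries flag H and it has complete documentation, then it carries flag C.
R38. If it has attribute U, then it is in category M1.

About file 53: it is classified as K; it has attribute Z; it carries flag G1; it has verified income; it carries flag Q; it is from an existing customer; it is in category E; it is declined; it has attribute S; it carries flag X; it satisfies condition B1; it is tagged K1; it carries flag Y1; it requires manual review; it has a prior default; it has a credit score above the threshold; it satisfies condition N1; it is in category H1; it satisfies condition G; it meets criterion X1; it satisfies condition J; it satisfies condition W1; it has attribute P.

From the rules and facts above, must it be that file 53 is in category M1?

By R3 (it carries flag G1, it has attribute Z): it has attribute P1.
By R6 (it has attribute S, it carries flag Q): it exceeds the LTV cap.
By R23 (it has attribute P, it satisfies condition W1, it carries flag X): it has marker L.
By R30 (it satisfies condition J, it has attribute S, it satisfies condition G): it is for a primary residence.
By R32 (it is in category E, it has verified income, it is in category H1): it carries flag H.
By R33 (it meets criterion X1): it has marker J1.
By R34 (it has a prior default): it satisfies condition V1.
By R35 (it satisfies condition N1): it has complete documentation.
By R36 (it is from an existing customer, it is in category H1): it has a DTI below 40%.
By R37 (it carries flag H, it has complete documentation): it carries flag C.
By R1 (it carries flag C, it satisfies condition B1): it is pre-approved.
By R10 (it has marker J1): it is approved.
By R14 (it is approved): it is tagged T.
By R18 (it is tagged T): it is tagged D2.
By R19 (it has attribute P1, it has marker L, it has a DTI below 40%): it has a co-signer.
By R22 (it is for a primary residence): it is in category W.
By R24 (it satisfies condition V1, it has a credit score above the threshold): it is in category C1.
By R26 (it is pre-approved, it exceeds the LTV cap): it is in state M.
By R28 (it is in category W, it carries flag X): it is tagged D1.
By R31 (it is tagged D2, it has attribute P): it is escalated.
By R5 (it is in category C1): it is classified as Y.
By R7 (it is classified as Y): it is classified as U1.
By R16 (it has a co-signer): it qualifies for the prime rate.
By R25 (it is escalated): it meets criterion S1.
By R29 (it meets criterion S1, it is tagged D1): it satisfies condition N.
By R2 (it is classified as U1, it qualifies for the prime rate, it is in state M): it is in state F1.
By R21 (it is in state F1): it is in state D.
By R11 (it satisfies condition N, it is in state D): it has attribute U.
By R38 (it has attribute U): it is in category M1.

Yes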